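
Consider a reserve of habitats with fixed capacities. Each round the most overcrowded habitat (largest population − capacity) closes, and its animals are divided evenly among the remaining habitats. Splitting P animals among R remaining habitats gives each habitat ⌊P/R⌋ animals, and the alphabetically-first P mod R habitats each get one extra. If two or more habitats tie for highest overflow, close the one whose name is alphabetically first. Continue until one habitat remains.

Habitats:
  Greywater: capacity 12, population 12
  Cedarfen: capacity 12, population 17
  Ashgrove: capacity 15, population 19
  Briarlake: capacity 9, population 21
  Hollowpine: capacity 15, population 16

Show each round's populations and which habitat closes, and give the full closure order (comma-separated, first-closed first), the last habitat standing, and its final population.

Closure order: Briarlake, Ashgrove, Cedarfen, Greywater
Last habitat: Hollowpine with 85 animals

Round 1: Ashgrove=19 Briarlake=21 Cedarfen=17 Greywater=12 Hollowpine=16 → close Briarlake (overflow 12)
  21÷4 = 5 each, +1 to first 1
Round 2: Ashgrove=25 Cedarfen=22 Greywater=17 Hollowpine=21 → close Ashgrove (overflow 10)
  25÷3 = 8 each, +1 to first 1
Round 3: Cedarfen=31 Greywater=25 Hollowpine=29 → close Cedarfen (overflow 19)
  31÷2 = 15 each, +1 to first 1
Round 4: Greywater=41 Hollowpine=44 → close Greywater (overflow 29)
  41÷1 = 41 each, +1 to first 0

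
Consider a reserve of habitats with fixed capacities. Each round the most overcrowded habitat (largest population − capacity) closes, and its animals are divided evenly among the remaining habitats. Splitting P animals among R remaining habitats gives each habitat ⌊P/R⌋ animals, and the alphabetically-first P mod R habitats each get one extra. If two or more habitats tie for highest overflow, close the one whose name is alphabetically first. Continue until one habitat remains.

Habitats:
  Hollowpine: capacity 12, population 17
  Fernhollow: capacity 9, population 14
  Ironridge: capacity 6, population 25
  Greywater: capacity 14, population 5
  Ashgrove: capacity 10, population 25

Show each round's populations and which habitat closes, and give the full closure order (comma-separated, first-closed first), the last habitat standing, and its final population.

Round 1: Ashgrove=25 Fernhollow=14 Greywater=5 Hollowpine=17 Ironridge=25 → close Ironridge (overflow 19)
  25÷4 = 6 each, +1 to first 1
Round 2: Ashgrove=32 Fernhollow=20 Greywater=11 Hollowpine=23 → close Ashgrove (overflow 22)
  32÷3 = 10 each, +1 to first 2
Round 3: Fernhollow=31 Greywater=22 Hollowpine=33 → close Fernhollow (overflow 22)
  31÷2 = 15 each, +1 to first 1
Round 4: Greywater=38 Hollowpine=48 → close Hollowpine (overflow 36)
  48÷1 = 48 each, +1 to first 0

Closure order: Ironridge, Ashgrove, Fernhollow, Hollowpine
Last habitat: Greywater with 86 animals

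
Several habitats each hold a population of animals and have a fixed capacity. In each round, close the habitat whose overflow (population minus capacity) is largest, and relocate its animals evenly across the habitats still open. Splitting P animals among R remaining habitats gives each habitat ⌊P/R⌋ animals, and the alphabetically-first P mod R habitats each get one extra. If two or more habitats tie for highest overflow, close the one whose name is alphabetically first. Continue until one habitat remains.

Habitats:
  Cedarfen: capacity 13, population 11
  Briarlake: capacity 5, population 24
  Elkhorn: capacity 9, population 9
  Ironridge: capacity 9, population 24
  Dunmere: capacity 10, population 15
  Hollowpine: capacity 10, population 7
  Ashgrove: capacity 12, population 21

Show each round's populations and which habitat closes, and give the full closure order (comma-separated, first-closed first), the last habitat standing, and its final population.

Round 1: Ashgrove=21 Briarlake=24 Cedarfen=11 Dunmere=15 Elkhorn=9 Hollowpine=7 Ironridge=24 → close Briarlake (overflow 19)
  24÷6 = 4 each, +1 to first 0
Round 2: Ashgrove=25 Cedarfen=15 Dunmere=19 Elkhorn=13 Hollowpine=11 Ironridge=28 → close Ironridge (overflow 19)
  28÷5 = 5 each, +1 to first 3
Round 3: Ashgrove=31 Cedarfen=21 Dunmere=25 Elkhorn=18 Hollowpine=16 → close Ashgrove (overflow 19)
  31÷4 = 7 each, +1 to first 3
Round 4: Cedarfen=29 Dunmere=33 Elkhorn=26 Hollowpine=23 → close Dunmere (overflow 23)
  33÷3 = 11 each, +1 to first 0
Round 5: Cedarfen=40 Elkhorn=37 Hollowpine=34 → close Elkhorn (overflow 28)
  37÷2 = 18 each, +1 to first 1
Round 6: Cedarfen=59 Hollowpine=52 → close Cedarfen (overflow 46)
  59÷1 = 59 each, +1 to first 0

Closure order: Briarlake, Ironridge, Ashgrove, Dunmere, Elkhorn, Cedarfen
Last habitat: Hollowpine with 111 animals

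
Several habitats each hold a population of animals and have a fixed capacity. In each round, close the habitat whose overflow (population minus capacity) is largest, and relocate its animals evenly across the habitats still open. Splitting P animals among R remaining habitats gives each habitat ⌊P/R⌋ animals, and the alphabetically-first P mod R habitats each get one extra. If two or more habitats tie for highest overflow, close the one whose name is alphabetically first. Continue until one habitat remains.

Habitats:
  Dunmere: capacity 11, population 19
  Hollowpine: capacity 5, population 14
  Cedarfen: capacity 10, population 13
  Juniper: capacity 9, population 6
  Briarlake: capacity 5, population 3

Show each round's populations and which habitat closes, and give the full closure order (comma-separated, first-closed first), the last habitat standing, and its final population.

Closure order: Hollowpine, Dunmere, Cedarfen, Briarlake
Last habitat: Juniper with 55 animals

Round 1: Briarlake=3 Cedarfen=13 Dunmere=19 Hollowpine=14 Juniper=6 → close Hollowpine (overflow 9)
  14÷4 = 3 each, +1 to first 2
Round 2: Briarlake=7 Cedarfen=17 Dunmere=22 Juniper=9 → close Dunmere (overflow 11)
  22÷3 = 7 each, +1 to first 1
Round 3: Briarlake=15 Cedarfen=24 Juniper=16 → close Cedarfen (overflow 14)
  24÷2 = 12 each, +1 to first 0
Round 4: Briarlake=27 Juniper=28 → close Briarlake (overflow 22)
  27÷1 = 27 each, +1 to first 0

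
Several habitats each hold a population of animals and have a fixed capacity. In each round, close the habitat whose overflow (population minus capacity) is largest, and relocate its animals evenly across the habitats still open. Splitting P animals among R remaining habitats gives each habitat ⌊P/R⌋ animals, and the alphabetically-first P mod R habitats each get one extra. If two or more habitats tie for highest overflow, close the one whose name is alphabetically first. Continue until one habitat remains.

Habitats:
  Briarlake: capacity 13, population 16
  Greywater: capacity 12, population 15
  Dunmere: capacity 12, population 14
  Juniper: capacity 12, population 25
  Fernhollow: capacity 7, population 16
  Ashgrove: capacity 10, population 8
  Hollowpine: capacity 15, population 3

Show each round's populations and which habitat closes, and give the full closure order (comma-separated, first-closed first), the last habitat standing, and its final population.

Round 1: Ashgrove=8 Briarlake=16 Dunmere=14 Fernhollow=16 Greywater=15 Hollowpine=3 Juniper=25 → close Juniper (overflow 13)
  25÷6 = 4 each, +1 to first 1
Round 2: Ashgrove=13 Briarlake=20 Dunmere=18 Fernhollow=20 Greywater=19 Hollowpine=7 → close Fernhollow (overflow 13)
  20÷5 = 4 each, +1 to first 0
Round 3: Ashgrove=17 Briarlake=24 Dunmere=22 Greywater=23 Hollowpine=11 → close Briarlake (overflow 11)
  24÷4 = 6 each, +1 to first 0
Round 4: Ashgrove=23 Dunmere=28 Greywater=29 Hollowpine=17 → close Greywater (overflow 17)
  29÷3 = 9 each, +1 to first 2
Round 5: Ashgrove=33 Dunmere=38 Hollowpine=26 → close Dunmere (overflow 26)
  38÷2 = 19 each, +1 to first 0
Round 6: Ashgrove=52 Hollowpine=45 → close Ashgrove (overflow 42)
  52÷1 = 52 each, +1 to first 0

Closure order: Juniper, Fernhollow, Briarlake, Greywater, Dunmere, Ashgrove
Last habitat: Hollowpine with 97 animals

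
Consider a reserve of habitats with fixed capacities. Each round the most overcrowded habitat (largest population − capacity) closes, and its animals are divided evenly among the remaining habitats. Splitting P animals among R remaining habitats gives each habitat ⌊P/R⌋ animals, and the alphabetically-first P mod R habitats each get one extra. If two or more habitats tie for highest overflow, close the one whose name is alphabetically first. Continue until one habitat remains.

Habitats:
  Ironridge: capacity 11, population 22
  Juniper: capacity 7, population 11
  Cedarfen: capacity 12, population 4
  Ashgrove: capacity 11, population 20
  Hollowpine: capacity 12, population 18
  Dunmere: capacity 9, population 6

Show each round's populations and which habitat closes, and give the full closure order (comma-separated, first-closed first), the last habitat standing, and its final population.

Round 1: Ashgrove=20 Cedarfen=4 Dunmere=6 Hollowpine=18 Ironridge=22 Juniper=11 → close Ironridge (overflow 11)
  22÷5 = 4 each, +1 to first 2
Round 2: Ashgrove=25 Cedarfen=9 Dunmere=10 Hollowpine=22 Juniper=15 → close Ashgrove (overflow 14)
  25÷4 = 6 each, +1 to first 1
Round 3: Cedarfen=16 Dunmere=16 Hollowpine=28 Juniper=21 → close Hollowpine (overflow 16)
  28÷3 = 9 each, +1 to first 1
Round 4: Cedarfen=26 Dunmere=25 Juniper=30 → close Juniper (overflow 23)
  30÷2 = 15 each, +1 to first 0
Round 5: Cedarfen=41 Dunmere=40 → close Dunmere (overflow 31)
  40÷1 = 40 each, +1 to first 0

Closure order: Ironridge, Ashgrove, Hollowpine, Juniper, Dunmere
Last habitat: Cedarfen with 81 animals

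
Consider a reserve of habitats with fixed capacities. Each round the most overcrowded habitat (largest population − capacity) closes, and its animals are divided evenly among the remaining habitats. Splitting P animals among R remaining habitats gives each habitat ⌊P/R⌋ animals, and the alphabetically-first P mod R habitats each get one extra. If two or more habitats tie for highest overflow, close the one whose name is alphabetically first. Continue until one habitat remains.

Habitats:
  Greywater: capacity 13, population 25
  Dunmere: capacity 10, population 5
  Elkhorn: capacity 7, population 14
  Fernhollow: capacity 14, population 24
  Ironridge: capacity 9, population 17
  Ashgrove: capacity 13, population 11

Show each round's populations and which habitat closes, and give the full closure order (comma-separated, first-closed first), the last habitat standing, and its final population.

Closure order: Greywater, Fernhollow, Ironridge, Elkhorn, Ashgrove
Last habitat: Dunmere with 96 animals

Round 1: Ashgrove=11 Dunmere=5 Elkhorn=14 Fernhollow=24 Greywater=25 Ironridge=17 → close Greywater (overflow 12)
  25÷5 = 5 each, +1 to first 0
Round 2: Ashgrove=16 Dunmere=10 Elkhorn=19 Fernhollow=29 Ironridge=22 → close Fernhollow (overflow 15)
  29÷4 = 7 each, +1 to first 1
Round 3: Ashgrove=24 Dunmere=17 Elkhorn=26 Ironridge=29 → close Ironridge (overflow 20)
  29÷3 = 9 each, +1 to first 2
Round 4: Ashgrove=34 Dunmere=27 Elkhorn=35 → close Elkhorn (overflow 28)
  35÷2 = 17 each, +1 to first 1
Round 5: Ashgrove=52 Dunmere=44 → close Ashgrove (overflow 39)
  52÷1 = 52 each, +1 to first 0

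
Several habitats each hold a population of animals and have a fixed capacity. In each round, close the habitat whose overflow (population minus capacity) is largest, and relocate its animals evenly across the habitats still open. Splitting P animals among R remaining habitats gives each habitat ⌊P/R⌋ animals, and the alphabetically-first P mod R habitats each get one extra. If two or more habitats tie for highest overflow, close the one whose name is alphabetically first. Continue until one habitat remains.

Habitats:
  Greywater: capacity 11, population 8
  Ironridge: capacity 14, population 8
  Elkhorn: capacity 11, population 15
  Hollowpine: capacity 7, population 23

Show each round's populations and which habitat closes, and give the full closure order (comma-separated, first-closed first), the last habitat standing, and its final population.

Round 1: Elkhorn=15 Greywater=8 Hollowpine=23 Ironridge=8 → close Hollowpine (overflow 16)
  23÷3 = 7 each, +1 to first 2
Round 2: Elkhorn=23 Greywater=16 Ironridge=15 → close Elkhorn (overflow 12)
  23÷2 = 11 each, +1 to first 1
Round 3: Greywater=28 Ironridge=26 → close Greywater (overflow 17)
  28÷1 = 28 each, +1 to first 0

Closure order: Hollowpine, Elkhorn, Greywater
Last habitat: Ironridge with 54 animals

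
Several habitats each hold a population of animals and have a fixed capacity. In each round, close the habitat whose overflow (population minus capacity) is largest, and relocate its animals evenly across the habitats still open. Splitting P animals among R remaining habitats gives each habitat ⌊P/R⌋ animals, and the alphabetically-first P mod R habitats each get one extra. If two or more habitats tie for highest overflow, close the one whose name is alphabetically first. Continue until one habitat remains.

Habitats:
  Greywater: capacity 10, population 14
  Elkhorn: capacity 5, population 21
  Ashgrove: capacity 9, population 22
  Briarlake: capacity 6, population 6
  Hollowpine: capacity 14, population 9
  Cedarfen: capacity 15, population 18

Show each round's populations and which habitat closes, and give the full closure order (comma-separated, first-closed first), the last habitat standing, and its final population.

Closure order: Elkhorn, Ashgrove, Greywater, Cedarfen, Briarlake
Last habitat: Hollowpine with 90 animals

Round 1: Ashgrove=22 Briarlake=6 Cedarfen=18 Elkhorn=21 Greywater=14 Hollowpine=9 → close Elkhorn (overflow 16)
  21÷5 = 4 each, +1 to first 1
Round 2: Ashgrove=27 Briarlake=10 Cedarfen=22 Greywater=18 Hollowpine=13 → close Ashgrove (overflow 18)
  27÷4 = 6 each, +1 to first 3
Round 3: Briarlake=17 Cedarfen=29 Greywater=25 Hollowpine=19 → close Greywater (overflow 15)
  25÷3 = 8 each, +1 to first 1
Round 4: Briarlake=26 Cedarfen=37 Hollowpine=27 → close Cedarfen (overflow 22)
  37÷2 = 18 each, +1 to first 1
Round 5: Briarlake=45 Hollowpine=45 → close Briarlake (overflow 39)
  45÷1 = 45 each, +1 to first 0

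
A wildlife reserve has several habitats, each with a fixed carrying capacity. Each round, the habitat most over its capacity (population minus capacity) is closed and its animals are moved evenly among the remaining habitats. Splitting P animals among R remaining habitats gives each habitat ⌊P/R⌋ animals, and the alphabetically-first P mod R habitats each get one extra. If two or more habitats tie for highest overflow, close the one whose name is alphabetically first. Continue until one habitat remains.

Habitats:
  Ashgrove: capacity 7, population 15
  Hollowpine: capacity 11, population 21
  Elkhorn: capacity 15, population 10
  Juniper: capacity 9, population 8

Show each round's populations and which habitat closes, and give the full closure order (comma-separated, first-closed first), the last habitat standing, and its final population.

Closure order: Hollowpine, Ashgrove, Juniper
Last habitat: Elkhorn with 54 animals

Round 1: Ashgrove=15 Elkhorn=10 Hollowpine=21 Juniper=8 → close Hollowpine (overflow 10)
  21÷3 = 7 each, +1 to first 0
Round 2: Ashgrove=22 Elkhorn=17 Juniper=15 → close Ashgrove (overflow 15)
  22÷2 = 11 each, +1 to first 0
Round 3: Elkhorn=28 Juniper=26 → close Juniper (overflow 17)
  26÷1 = 26 each, +1 to first 0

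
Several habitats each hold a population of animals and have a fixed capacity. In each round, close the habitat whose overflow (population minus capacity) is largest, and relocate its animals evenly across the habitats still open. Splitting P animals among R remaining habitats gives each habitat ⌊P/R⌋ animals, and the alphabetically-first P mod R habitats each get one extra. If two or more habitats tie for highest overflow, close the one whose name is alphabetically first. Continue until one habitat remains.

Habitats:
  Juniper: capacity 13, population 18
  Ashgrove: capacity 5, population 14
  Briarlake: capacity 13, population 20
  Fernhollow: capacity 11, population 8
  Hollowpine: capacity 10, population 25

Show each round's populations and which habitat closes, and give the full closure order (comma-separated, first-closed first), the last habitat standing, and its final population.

Round 1: Ashgrove=14 Briarlake=20 Fernhollow=8 Hollowpine=25 Juniper=18 → close Hollowpine (overflow 15)
  25÷4 = 6 each, +1 to first 1
Round 2: Ashgrove=21 Briarlake=26 Fernhollow=14 Juniper=24 → close Ashgrove (overflow 16)
  21÷3 = 7 each, +1 to first 0
Round 3: Briarlake=33 Fernhollow=21 Juniper=31 → close Briarlake (overflow 20)
  33÷2 = 16 each, +1 to first 1
Round 4: Fernhollow=38 Juniper=47 → close Juniper (overflow 34)
  47÷1 = 47 each, +1 to first 0

Closure order: Hollowpine, Ashgrove, Briarlake, Juniper
Last habitat: Fernhollow with 85 animals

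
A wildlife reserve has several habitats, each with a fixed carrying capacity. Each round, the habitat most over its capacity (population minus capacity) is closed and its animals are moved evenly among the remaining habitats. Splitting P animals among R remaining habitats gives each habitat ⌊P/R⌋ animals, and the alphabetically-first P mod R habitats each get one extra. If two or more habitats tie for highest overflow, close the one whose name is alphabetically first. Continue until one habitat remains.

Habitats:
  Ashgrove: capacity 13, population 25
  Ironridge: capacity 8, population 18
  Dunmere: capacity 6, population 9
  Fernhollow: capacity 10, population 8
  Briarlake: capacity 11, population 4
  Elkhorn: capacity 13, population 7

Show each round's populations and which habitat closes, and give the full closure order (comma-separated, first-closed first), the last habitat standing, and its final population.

Round 1: Ashgrove=25 Briarlake=4 Dunmere=9 Elkhorn=7 Fernhollow=8 Ironridge=18 → close Ashgrove (overflow 12)
  25÷5 = 5 each, +1 to first 0
Round 2: Briarlake=9 Dunmere=14 Elkhorn=12 Fernhollow=13 Ironridge=23 → close Ironridge (overflow 15)
  23÷4 = 5 each, +1 to first 3
Round 3: Briarlake=15 Dunmere=20 Elkhorn=18 Fernhollow=18 → close Dunmere (overflow 14)
  20÷3 = 6 each, +1 to first 2
Round 4: Briarlake=22 Elkhorn=25 Fernhollow=24 → close Fernhollow (overflow 14)
  24÷2 = 12 each, +1 to first 0
Round 5: Briarlake=34 Elkhorn=37 → close Elkhorn (overflow 24)
  37÷1 = 37 each, +1 to first 0

Closure order: Ashgrove, Ironridge, Dunmere, Fernhollow, Elkhorn
Last habitat: Briarlake with 71 animals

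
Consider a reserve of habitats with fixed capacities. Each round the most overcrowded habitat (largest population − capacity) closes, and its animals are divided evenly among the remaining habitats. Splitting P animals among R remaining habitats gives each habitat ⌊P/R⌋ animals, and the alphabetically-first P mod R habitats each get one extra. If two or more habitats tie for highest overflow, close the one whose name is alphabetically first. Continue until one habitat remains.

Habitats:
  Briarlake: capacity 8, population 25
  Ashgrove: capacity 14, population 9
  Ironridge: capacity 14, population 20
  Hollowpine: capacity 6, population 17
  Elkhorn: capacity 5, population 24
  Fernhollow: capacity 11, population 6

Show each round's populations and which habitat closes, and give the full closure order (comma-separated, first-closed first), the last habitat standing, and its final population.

Round 1: Ashgrove=9 Briarlake=25 Elkhorn=24 Fernhollow=6 Hollowpine=17 Ironridge=20 → close Elkhorn (overflow 19)
  24÷5 = 4 each, +1 to first 4
Round 2: Ashgrove=14 Briarlake=30 Fernhollow=11 Hollowpine=22 Ironridge=24 → close Briarlake (overflow 22)
  30÷4 = 7 each, +1 to first 2
Round 3: Ashgrove=22 Fernhollow=19 Hollowpine=29 Ironridge=31 → close Hollowpine (overflow 23)
  29÷3 = 9 each, +1 to first 2
Round 4: Ashgrove=32 Fernhollow=29 Ironridge=40 → close Ironridge (overflow 26)
  40÷2 = 20 each, +1 to first 0
Round 5: Ashgrove=52 Fernhollow=49 → close Ashgrove (overflow 38)
  52÷1 = 52 each, +1 to first 0

Closure order: Elkhorn, Briarlake, Hollowpine, Ironridge, Ashgrove
Last habitat: Fernhollow with 101 animals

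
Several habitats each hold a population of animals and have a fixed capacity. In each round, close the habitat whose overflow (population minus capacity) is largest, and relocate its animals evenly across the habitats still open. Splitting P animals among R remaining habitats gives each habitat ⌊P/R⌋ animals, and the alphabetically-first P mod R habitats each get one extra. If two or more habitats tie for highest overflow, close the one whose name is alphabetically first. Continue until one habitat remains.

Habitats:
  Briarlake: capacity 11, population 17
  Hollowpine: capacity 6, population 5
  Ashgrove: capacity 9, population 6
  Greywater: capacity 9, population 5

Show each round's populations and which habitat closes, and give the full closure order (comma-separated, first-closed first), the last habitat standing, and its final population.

Round 1: Ashgrove=6 Briarlake=17 Greywater=5 Hollowpine=5 → close Briarlake (overflow 6)
  17÷3 = 5 each, +1 to first 2
Round 2: Ashgrove=12 Greywater=11 Hollowpine=10 → close Hollowpine (overflow 4)
  10÷2 = 5 each, +1 to first 0
Round 3: Ashgrove=17 Greywater=16 → close Ashgrove (overflow 8)
  17÷1 = 17 each, +1 to first 0

Closure order: Briarlake, Hollowpine, Ashgrove
Last habitat: Greywater with 33 animals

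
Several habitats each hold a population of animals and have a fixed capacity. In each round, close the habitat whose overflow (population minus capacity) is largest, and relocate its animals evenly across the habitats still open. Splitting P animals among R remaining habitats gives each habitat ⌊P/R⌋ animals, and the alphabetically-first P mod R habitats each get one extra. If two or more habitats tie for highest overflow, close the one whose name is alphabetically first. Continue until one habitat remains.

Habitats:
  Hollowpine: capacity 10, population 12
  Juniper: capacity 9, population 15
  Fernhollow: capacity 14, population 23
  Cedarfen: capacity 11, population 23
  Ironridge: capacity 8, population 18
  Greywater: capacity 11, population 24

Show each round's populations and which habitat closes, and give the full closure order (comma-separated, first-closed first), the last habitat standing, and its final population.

Closure order: Greywater, Cedarfen, Ironridge, Fernhollow, Juniper
Last habitat: Hollowpine with 115 animals

Round 1: Cedarfen=23 Fernhollow=23 Greywater=24 Hollowpine=12 Ironridge=18 Juniper=15 → close Greywater (overflow 13)
  24÷5 = 4 each, +1 to first 4
Round 2: Cedarfen=28 Fernhollow=28 Hollowpine=17 Ironridge=23 Juniper=19 → close Cedarfen (overflow 17)
  28÷4 = 7 each, +1 to first 0
Round 3: Fernhollow=35 Hollowpine=24 Ironridge=30 Juniper=26 → close Ironridge (overflow 22)
  30÷3 = 10 each, +1 to first 0
Round 4: Fernhollow=45 Hollowpine=34 Juniper=36 → close Fernhollow (overflow 31)
  45÷2 = 22 each, +1 to first 1
Round 5: Hollowpine=57 Juniper=58 → close Juniper (overflow 49)
  58÷1 = 58 each, +1 to first 0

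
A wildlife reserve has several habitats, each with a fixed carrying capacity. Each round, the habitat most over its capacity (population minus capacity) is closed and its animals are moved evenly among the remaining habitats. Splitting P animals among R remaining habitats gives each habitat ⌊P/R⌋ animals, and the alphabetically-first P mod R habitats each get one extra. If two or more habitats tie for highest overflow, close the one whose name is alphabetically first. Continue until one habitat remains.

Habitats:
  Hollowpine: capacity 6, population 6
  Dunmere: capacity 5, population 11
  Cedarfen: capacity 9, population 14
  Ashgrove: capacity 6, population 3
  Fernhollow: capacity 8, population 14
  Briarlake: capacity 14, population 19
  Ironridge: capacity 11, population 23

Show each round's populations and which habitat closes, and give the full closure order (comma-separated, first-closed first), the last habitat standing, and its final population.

Closure order: Ironridge, Dunmere, Fernhollow, Briarlake, Cedarfen, Ashgrove
Last habitat: Hollowpine with 90 animals

Round 1: Ashgrove=3 Briarlake=19 Cedarfen=14 Dunmere=11 Fernhollow=14 Hollowpine=6 Ironridge=23 → close Ironridge (overflow 12)
  23÷6 = 3 each, +1 to first 5
Round 2: Ashgrove=7 Briarlake=23 Cedarfen=18 Dunmere=15 Fernhollow=18 Hollowpine=9 → close Dunmere (overflow 10)
  15÷5 = 3 each, +1 to first 0
Round 3: Ashgrove=10 Briarlake=26 Cedarfen=21 Fernhollow=21 Hollowpine=12 → close Fernhollow (overflow 13)
  21÷4 = 5 each, +1 to first 1
Round 4: Ashgrove=16 Briarlake=31 Cedarfen=26 Hollowpine=17 → close Briarlake (overflow 17)
  31÷3 = 10 each, +1 to first 1
Round 5: Ashgrove=27 Cedarfen=36 Hollowpine=27 → close Cedarfen (overflow 27)
  36÷2 = 18 each, +1 to first 0
Round 6: Ashgrove=45 Hollowpine=45 → close Ashgrove (overflow 39)
  45÷1 = 45 each, +1 to first 0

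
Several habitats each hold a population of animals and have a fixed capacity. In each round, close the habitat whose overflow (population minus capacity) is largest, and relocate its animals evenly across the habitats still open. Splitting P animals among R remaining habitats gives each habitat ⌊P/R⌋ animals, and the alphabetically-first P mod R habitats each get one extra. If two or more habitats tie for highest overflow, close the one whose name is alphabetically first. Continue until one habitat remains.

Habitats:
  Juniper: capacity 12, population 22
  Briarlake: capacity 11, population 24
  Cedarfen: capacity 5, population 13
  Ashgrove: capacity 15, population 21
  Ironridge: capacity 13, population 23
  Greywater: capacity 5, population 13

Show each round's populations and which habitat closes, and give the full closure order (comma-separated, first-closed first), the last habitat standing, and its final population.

Round 1: Ashgrove=21 Briarlake=24 Cedarfen=13 Greywater=13 Ironridge=23 Juniper=22 → close Briarlake (overflow 13)
  24÷5 = 4 each, +1 to first 4
Round 2: Ashgrove=26 Cedarfen=18 Greywater=18 Ironridge=28 Juniper=26 → close Ironridge (overflow 15)
  28÷4 = 7 each, +1 to first 0
Round 3: Ashgrove=33 Cedarfen=25 Greywater=25 Juniper=33 → close Juniper (overflow 21)
  33÷3 = 11 each, +1 to first 0
Round 4: Ashgrove=44 Cedarfen=36 Greywater=36 → close Cedarfen (overflow 31)
  36÷2 = 18 each, +1 to first 0
Round 5: Ashgrove=62 Greywater=54 → close Greywater (overflow 49)
  54÷1 = 54 each, +1 to first 0

Closure order: Briarlake, Ironridge, Juniper, Cedarfen, Greywater
Last habitat: Ashgrove with 116 animals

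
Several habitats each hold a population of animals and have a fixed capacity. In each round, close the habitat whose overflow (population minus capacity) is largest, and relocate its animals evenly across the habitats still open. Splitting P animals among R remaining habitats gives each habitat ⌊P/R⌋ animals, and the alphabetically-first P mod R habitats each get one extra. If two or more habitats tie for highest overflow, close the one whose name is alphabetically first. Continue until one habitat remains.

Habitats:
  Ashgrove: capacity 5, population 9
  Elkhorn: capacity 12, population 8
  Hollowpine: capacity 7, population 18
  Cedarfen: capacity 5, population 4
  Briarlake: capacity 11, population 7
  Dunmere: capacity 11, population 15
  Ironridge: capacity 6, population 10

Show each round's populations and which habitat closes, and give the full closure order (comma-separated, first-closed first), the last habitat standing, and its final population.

Closure order: Hollowpine, Ashgrove, Dunmere, Ironridge, Cedarfen, Briarlake
Last habitat: Elkhorn with 71 animals

Round 1: Ashgrove=9 Briarlake=7 Cedarfen=4 Dunmere=15 Elkhorn=8 Hollowpine=18 Ironridge=10 → close Hollowpine (overflow 11)
  18÷6 = 3 each, +1 to first 0
Round 2: Ashgrove=12 Briarlake=10 Cedarfen=7 Dunmere=18 Elkhorn=11 Ironridge=13 → close Ashgrove (overflow 7)
  12÷5 = 2 each, +1 to first 2
Round 3: Briarlake=13 Cedarfen=10 Dunmere=20 Elkhorn=13 Ironridge=15 → close Dunmere (overflow 9)
  20÷4 = 5 each, +1 to first 0
Round 4: Briarlake=18 Cedarfen=15 Elkhorn=18 Ironridge=20 → close Ironridge (overflow 14)
  20÷3 = 6 each, +1 to first 2
Round 5: Briarlake=25 Cedarfen=22 Elkhorn=24 → close Cedarfen (overflow 17)
  22÷2 = 11 each, +1 to first 0
Round 6: Briarlake=36 Elkhorn=35 → close Briarlake (overflow 25)
  36÷1 = 36 each, +1 to first 0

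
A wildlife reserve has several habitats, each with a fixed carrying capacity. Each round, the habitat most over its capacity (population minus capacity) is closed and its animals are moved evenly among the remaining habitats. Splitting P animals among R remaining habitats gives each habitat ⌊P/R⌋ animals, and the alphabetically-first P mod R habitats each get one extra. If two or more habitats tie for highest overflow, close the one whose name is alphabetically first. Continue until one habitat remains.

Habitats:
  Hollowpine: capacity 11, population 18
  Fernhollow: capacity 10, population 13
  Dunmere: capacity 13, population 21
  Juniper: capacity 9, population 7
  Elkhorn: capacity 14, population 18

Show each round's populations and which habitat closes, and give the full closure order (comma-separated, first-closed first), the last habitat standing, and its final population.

Round 1: Dunmere=21 Elkhorn=18 Fernhollow=13 Hollowpine=18 Juniper=7 → close Dunmere (overflow 8)
  21÷4 = 5 each, +1 to first 1
Round 2: Elkhorn=24 Fernhollow=18 Hollowpine=23 Juniper=12 → close Hollowpine (overflow 12)
  23÷3 = 7 each, +1 to first 2
Round 3: Elkhorn=32 Fernhollow=26 Juniper=19 → close Elkhorn (overflow 18)
  32÷2 = 16 each, +1 to first 0
Round 4: Fernhollow=42 Juniper=35 → close Fernhollow (overflow 32)
  42÷1 = 42 each, +1 to first 0

Closure order: Dunmere, Hollowpine, Elkhorn, Fernhollow
Last habitat: Juniper with 77 animals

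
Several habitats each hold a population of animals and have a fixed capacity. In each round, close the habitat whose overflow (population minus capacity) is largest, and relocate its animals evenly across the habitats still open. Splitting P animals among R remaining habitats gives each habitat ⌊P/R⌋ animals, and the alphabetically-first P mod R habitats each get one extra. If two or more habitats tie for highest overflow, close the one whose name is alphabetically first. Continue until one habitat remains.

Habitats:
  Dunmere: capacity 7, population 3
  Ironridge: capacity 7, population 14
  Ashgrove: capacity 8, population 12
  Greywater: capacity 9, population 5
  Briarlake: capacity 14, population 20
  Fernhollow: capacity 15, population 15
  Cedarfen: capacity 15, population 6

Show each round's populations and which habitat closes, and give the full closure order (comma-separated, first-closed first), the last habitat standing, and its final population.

Round 1: Ashgrove=12 Briarlake=20 Cedarfen=6 Dunmere=3 Fernhollow=15 Greywater=5 Ironridge=14 → close Ironridge (overflow 7)
  14÷6 = 2 each, +1 to first 2
Round 2: Ashgrove=15 Briarlake=23 Cedarfen=8 Dunmere=5 Fernhollow=17 Greywater=7 → close Briarlake (overflow 9)
  23÷5 = 4 each, +1 to first 3
Round 3: Ashgrove=20 Cedarfen=13 Dunmere=10 Fernhollow=21 Greywater=11 → close Ashgrove (overflow 12)
  20÷4 = 5 each, +1 to first 0
Round 4: Cedarfen=18 Dunmere=15 Fernhollow=26 Greywater=16 → close Fernhollow (overflow 11)
  26÷3 = 8 each, +1 to first 2
Round 5: Cedarfen=27 Dunmere=24 Greywater=24 → close Dunmere (overflow 17)
  24÷2 = 12 each, +1 to first 0
Round 6: Cedarfen=39 Greywater=36 → close Greywater (overflow 27)
  36÷1 = 36 each, +1 to first 0

Closure order: Ironridge, Briarlake, Ashgrove, Fernhollow, Dunmere, Greywater
Last habitat: Cedarfen with 75 animals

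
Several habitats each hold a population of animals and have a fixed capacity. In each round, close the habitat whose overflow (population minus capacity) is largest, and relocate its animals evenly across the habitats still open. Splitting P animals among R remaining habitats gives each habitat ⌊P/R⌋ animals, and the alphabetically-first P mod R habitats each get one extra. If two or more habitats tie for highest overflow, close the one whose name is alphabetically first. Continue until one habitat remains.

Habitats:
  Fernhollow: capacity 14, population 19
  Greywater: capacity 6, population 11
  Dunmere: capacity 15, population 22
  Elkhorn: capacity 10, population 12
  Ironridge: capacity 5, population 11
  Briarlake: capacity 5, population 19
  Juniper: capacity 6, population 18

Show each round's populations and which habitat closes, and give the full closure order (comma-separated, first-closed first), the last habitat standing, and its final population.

Round 1: Briarlake=19 Dunmere=22 Elkhorn=12 Fernhollow=19 Greywater=11 Ironridge=11 Juniper=18 → close Briarlake (overflow 14)
  19÷6 = 3 each, +1 to first 1
Round 2: Dunmere=26 Elkhorn=15 Fernhollow=22 Greywater=14 Ironridge=14 Juniper=21 → close Juniper (overflow 15)
  21÷5 = 4 each, +1 to first 1
Round 3: Dunmere=31 Elkhorn=19 Fernhollow=26 Greywater=18 Ironridge=18 → close Dunmere (overflow 16)
  31÷4 = 7 each, +1 to first 3
Round 4: Elkhorn=27 Fernhollow=34 Greywater=26 Ironridge=25 → close Fernhollow (overflow 20)
  34÷3 = 11 each, +1 to first 1
Round 5: Elkhorn=39 Greywater=37 Ironridge=36 → close Greywater (overflow 31)
  37÷2 = 18 each, +1 to first 1
Round 6: Elkhorn=58 Ironridge=54 → close Ironridge (overflow 49)
  54÷1 = 54 each, +1 to first 0

Closure order: Briarlake, Juniper, Dunmere, Fernhollow, Greywater, Ironridge
Last habitat: Elkhorn with 112 animals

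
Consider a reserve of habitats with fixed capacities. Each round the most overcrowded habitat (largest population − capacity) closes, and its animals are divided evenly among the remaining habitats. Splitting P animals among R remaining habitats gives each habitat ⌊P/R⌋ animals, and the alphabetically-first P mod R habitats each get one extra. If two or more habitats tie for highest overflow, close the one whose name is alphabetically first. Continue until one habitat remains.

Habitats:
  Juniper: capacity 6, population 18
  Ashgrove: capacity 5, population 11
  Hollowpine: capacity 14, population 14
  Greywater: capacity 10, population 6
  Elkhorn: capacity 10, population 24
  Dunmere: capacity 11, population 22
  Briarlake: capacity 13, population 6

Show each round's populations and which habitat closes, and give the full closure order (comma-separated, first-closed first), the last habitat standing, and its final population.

Round 1: Ashgrove=11 Briarlake=6 Dunmere=22 Elkhorn=24 Greywater=6 Hollowpine=14 Juniper=18 → close Elkhorn (overflow 14)
  24÷6 = 4 each, +1 to first 0
Round 2: Ashgrove=15 Briarlake=10 Dunmere=26 Greywater=10 Hollowpine=18 Juniper=22 → close Juniper (overflow 16)
  22÷5 = 4 each, +1 to first 2
Round 3: Ashgrove=20 Briarlake=15 Dunmere=30 Greywater=14 Hollowpine=22 → close Dunmere (overflow 19)
  30÷4 = 7 each, +1 to first 2
Round 4: Ashgrove=28 Briarlake=23 Greywater=21 Hollowpine=29 → close Ashgrove (overflow 23)
  28÷3 = 9 each, +1 to first 1
Round 5: Briarlake=33 Greywater=30 Hollowpine=38 → close Hollowpine (overflow 24)
  38÷2 = 19 each, +1 to first 0
Round 6: Briarlake=52 Greywater=49 → close Briarlake (overflow 39)
  52÷1 = 52 each, +1 to first 0

Closure order: Elkhorn, Juniper, Dunmere, Ashgrove, Hollowpine, Briarlake
Last habitat: Greywater with 101 animals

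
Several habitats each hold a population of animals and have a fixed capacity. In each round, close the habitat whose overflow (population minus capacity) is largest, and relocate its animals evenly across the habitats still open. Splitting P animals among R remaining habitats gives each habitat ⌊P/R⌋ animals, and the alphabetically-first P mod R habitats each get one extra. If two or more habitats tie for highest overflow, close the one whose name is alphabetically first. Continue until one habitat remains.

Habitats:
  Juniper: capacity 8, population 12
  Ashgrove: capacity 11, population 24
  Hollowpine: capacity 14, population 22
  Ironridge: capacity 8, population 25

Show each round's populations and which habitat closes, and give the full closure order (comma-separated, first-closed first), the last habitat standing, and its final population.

Closure order: Ironridge, Ashgrove, Hollowpine
Last habitat: Juniper with 83 animals

Round 1: Ashgrove=24 Hollowpine=22 Ironridge=25 Juniper=12 → close Ironridge (overflow 17)
  25÷3 = 8 each, +1 to first 1
Round 2: Ashgrove=33 Hollowpine=30 Juniper=20 → close Ashgrove (overflow 22)
  33÷2 = 16 each, +1 to first 1
Round 3: Hollowpine=47 Juniper=36 → close Hollowpine (overflow 33)
  47÷1 = 47 each, +1 to first 0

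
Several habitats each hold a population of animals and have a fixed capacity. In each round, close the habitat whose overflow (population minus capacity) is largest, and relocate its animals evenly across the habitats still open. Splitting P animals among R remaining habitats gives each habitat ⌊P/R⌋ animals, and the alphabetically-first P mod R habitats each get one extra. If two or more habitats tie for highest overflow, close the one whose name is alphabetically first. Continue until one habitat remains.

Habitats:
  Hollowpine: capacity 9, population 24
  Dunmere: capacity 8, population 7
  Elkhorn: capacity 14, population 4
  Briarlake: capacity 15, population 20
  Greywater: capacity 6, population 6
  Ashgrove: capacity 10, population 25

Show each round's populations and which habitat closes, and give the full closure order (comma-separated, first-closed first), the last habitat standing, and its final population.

Round 1: Ashgrove=25 Briarlake=20 Dunmere=7 Elkhorn=4 Greywater=6 Hollowpine=24 → close Ashgrove (overflow 15)
  25÷5 = 5 each, +1 to first 0
Round 2: Briarlake=25 Dunmere=12 Elkhorn=9 Greywater=11 Hollowpine=29 → close Hollowpine (overflow 20)
  29÷4 = 7 each, +1 to first 1
Round 3: Briarlake=33 Dunmere=19 Elkhorn=16 Greywater=18 → close Briarlake (overflow 18)
  33÷3 = 11 each, +1 to first 0
Round 4: Dunmere=30 Elkhorn=27 Greywater=29 → close Greywater (overflow 23)
  29÷2 = 14 each, +1 to first 1
Round 5: Dunmere=45 Elkhorn=41 → close Dunmere (overflow 37)
  45÷1 = 45 each, +1 to first 0

Closure order: Ashgrove, Hollowpine, Briarlake, Greywater, Dunmere
Last habitat: Elkhorn with 86 animals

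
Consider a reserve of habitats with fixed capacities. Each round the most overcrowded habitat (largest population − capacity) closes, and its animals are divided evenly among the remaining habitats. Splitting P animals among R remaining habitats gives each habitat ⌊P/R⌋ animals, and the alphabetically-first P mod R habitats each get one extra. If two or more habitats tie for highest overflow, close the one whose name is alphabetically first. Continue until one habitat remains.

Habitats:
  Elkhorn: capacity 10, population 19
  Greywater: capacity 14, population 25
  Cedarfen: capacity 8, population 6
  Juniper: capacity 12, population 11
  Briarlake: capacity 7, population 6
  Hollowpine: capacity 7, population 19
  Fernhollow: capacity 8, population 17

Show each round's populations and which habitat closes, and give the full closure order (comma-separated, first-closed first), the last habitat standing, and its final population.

Round 1: Briarlake=6 Cedarfen=6 Elkhorn=19 Fernhollow=17 Greywater=25 Hollowpine=19 Juniper=11 → close Hollowpine (overflow 12)
  19÷6 = 3 each, +1 to first 1
Round 2: Briarlake=10 Cedarfen=9 Elkhorn=22 Fernhollow=20 Greywater=28 Juniper=14 → close Greywater (overflow 14)
  28÷5 = 5 each, +1 to first 3
Round 3: Briarlake=16 Cedarfen=15 Elkhorn=28 Fernhollow=25 Juniper=19 → close Elkhorn (overflow 18)
  28÷4 = 7 each, +1 to first 0
Round 4: Briarlake=23 Cedarfen=22 Fernhollow=32 Juniper=26 → close Fernhollow (overflow 24)
  32÷3 = 10 each, +1 to first 2
Round 5: Briarlake=34 Cedarfen=33 Juniper=36 → close Briarlake (overflow 27)
  34÷2 = 17 each, +1 to first 0
Round 6: Cedarfen=50 Juniper=53 → close Cedarfen (overflow 42)
  50÷1 = 50 each, +1 to first 0

Closure order: Hollowpine, Greywater, Elkhorn, Fernhollow, Briarlake, Cedarfen
Last habitat: Juniper with 103 animals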